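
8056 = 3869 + 4187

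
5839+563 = 6402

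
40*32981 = 1319240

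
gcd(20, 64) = 4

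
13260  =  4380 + 8880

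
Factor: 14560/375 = 2^5 * 3^ (- 1)*5^(-2) * 7^1*13^1 = 2912/75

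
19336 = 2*9668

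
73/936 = 73/936 = 0.08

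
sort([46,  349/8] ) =[ 349/8, 46] 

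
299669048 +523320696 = 822989744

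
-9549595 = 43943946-53493541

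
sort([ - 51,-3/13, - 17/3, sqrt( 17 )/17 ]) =[ - 51,-17/3,  -  3/13,  sqrt (17)/17]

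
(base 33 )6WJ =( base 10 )7609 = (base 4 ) 1312321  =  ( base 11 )5798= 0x1DB9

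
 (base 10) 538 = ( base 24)ma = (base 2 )1000011010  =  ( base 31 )HB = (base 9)657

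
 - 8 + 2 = -6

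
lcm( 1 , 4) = 4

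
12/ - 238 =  -6/119 = - 0.05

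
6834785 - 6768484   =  66301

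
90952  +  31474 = 122426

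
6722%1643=150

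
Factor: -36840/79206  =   - 2^2*5^1*43^(-1 ) = -20/43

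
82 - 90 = - 8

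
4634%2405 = 2229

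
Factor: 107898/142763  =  294/389=   2^1*3^1 * 7^2 * 389^ ( - 1)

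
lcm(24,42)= 168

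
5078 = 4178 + 900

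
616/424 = 1+24/53 = 1.45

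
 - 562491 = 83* (  -  6777)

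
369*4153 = 1532457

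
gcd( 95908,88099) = 1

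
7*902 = 6314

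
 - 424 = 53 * ( - 8)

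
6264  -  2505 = 3759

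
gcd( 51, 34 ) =17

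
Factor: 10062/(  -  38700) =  - 2^(- 1 )*5^( - 2) * 13^1= -13/50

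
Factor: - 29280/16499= - 2^5*3^1*5^1*7^(-1)*61^1*2357^( - 1 ) 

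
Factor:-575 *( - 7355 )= 5^3*23^1*1471^1 = 4229125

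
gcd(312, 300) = 12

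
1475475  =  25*59019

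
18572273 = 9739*1907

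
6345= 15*423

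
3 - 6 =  - 3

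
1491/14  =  106  +  1/2  =  106.50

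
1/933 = 1/933 =0.00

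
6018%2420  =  1178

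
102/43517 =102/43517= 0.00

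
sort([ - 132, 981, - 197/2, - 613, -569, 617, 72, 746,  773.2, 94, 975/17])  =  [  -  613, - 569, - 132,  -  197/2,975/17, 72, 94,617, 746, 773.2, 981]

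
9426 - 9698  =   - 272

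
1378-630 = 748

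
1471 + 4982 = 6453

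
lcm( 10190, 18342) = 91710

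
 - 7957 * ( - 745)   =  5927965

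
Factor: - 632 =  - 2^3*79^1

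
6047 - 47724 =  - 41677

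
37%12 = 1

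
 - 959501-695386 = -1654887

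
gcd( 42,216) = 6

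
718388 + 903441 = 1621829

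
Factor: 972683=972683^1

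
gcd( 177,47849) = 59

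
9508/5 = 9508/5 = 1901.60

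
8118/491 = 8118/491 = 16.53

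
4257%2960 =1297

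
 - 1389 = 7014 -8403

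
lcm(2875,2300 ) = 11500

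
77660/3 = 25886 + 2/3 = 25886.67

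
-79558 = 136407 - 215965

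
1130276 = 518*2182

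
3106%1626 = 1480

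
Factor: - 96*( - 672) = 64512 = 2^10* 3^2*7^1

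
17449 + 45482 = 62931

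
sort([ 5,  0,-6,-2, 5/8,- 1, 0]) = [  -  6,  -  2, - 1,0 , 0, 5/8,  5 ] 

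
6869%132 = 5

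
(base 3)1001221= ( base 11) 650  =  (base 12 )551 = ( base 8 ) 1415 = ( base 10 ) 781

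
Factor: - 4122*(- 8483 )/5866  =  3^2*7^(-1 )*17^1*229^1*419^(-1)  *  499^1= 17483463/2933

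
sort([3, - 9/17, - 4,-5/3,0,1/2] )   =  [ - 4, - 5/3, - 9/17,0,1/2,  3 ]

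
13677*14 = 191478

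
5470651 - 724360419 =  - 718889768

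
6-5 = 1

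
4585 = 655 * 7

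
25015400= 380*65830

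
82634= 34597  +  48037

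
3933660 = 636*6185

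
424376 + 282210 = 706586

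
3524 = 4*881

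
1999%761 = 477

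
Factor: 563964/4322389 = 2^2 * 3^1*46997^1*4322389^( - 1) 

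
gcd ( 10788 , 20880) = 348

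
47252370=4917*9610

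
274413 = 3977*69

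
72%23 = 3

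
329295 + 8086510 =8415805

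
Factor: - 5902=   -  2^1*13^1*227^1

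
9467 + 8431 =17898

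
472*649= 306328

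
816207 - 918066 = -101859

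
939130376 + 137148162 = 1076278538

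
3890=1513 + 2377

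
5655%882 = 363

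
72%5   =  2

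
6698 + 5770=12468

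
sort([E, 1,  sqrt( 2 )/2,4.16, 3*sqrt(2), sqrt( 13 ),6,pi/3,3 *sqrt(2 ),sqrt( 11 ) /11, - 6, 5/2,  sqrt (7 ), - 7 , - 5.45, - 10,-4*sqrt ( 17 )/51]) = [-10,-7 , - 6, - 5.45, - 4*sqrt(17 ) /51,sqrt(11) /11,sqrt(2)/2,1,pi/3,5/2, sqrt(7),E,sqrt( 13),4.16,3*sqrt(2 ), 3*sqrt( 2), 6] 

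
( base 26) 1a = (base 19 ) 1H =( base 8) 44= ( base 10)36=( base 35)11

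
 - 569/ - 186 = 3  +  11/186  =  3.06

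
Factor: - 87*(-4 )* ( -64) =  - 2^8*3^1*29^1 = -22272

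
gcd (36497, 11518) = 1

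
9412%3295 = 2822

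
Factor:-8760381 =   -  3^1*7^1* 417161^1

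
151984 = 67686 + 84298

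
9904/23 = 430 + 14/23 = 430.61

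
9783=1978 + 7805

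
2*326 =652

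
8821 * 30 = 264630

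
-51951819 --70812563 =18860744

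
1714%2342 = 1714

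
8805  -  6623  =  2182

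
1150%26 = 6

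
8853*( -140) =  - 1239420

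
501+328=829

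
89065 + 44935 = 134000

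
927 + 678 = 1605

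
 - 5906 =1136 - 7042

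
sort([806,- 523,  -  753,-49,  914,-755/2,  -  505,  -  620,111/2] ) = [ - 753,-620, - 523, - 505, - 755/2, - 49, 111/2, 806, 914]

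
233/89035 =233/89035 = 0.00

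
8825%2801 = 422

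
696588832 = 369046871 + 327541961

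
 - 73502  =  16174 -89676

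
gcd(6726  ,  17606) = 2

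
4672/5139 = 4672/5139 = 0.91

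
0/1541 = 0 =0.00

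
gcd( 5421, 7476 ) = 3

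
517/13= 517/13  =  39.77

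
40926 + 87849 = 128775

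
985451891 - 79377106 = 906074785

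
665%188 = 101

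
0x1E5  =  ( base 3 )122222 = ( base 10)485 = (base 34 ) e9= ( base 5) 3420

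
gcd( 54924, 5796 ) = 276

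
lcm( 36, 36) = 36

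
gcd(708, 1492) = 4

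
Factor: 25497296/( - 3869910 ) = - 1158968/175905= - 2^3* 3^( - 3 ) * 5^ ( - 1)*277^1*523^1*1303^( - 1)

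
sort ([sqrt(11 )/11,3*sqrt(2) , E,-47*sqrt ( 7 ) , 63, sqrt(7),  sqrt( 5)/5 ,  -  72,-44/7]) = [- 47*sqrt( 7), - 72, - 44/7,sqrt(11) /11,sqrt( 5 )/5 , sqrt(7 ),E,3 *sqrt(2 ),63 ] 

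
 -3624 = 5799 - 9423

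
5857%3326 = 2531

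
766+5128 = 5894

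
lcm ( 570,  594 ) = 56430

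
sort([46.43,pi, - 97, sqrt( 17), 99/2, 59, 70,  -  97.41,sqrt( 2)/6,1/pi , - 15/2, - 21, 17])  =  [  -  97.41, - 97,  -  21,- 15/2 , sqrt(2)/6 , 1/pi, pi , sqrt( 17 ), 17,46.43, 99/2, 59, 70]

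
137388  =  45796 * 3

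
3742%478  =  396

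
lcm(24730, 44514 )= 222570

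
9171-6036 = 3135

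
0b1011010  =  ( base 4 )1122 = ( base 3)10100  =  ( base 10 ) 90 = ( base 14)66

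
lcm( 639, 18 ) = 1278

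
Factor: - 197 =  - 197^1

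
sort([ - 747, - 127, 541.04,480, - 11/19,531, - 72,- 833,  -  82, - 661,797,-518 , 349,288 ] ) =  [ - 833 , - 747,- 661, - 518, - 127,-82,-72, - 11/19,288,349,480,531,541.04,797 ] 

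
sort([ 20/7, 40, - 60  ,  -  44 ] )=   [- 60,  -  44,20/7,  40] 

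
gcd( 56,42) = 14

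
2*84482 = 168964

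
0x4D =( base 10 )77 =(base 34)29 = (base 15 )52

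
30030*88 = 2642640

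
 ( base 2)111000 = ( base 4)320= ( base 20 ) 2G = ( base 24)28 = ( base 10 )56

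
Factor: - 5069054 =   -  2^1 * 2534527^1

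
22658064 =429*52816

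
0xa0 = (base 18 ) 8G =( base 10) 160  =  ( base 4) 2200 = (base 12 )114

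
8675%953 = 98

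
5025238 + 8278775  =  13304013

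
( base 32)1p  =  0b111001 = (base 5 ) 212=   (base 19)30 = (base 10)57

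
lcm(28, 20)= 140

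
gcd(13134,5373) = 597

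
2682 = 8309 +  - 5627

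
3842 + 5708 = 9550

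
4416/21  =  1472/7=210.29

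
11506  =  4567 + 6939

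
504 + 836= 1340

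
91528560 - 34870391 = 56658169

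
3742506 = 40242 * 93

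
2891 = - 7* ( - 413 )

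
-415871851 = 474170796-890042647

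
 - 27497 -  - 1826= - 25671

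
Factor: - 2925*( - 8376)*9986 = 244655002800=2^4*3^3*5^2*13^1*349^1*4993^1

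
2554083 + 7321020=9875103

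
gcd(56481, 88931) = 1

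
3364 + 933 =4297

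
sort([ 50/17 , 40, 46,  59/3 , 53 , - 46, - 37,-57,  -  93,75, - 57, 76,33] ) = [  -  93, - 57,  -  57 , - 46 , - 37, 50/17, 59/3,33,40, 46, 53, 75,76]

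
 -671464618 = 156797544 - 828262162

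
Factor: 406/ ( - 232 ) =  -2^( - 2 ) * 7^1 = - 7/4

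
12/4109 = 12/4109 = 0.00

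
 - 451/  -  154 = 2 + 13/14= 2.93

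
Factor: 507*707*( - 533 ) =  -191053317 =- 3^1*7^1  *  13^3 *41^1*101^1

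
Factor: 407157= 3^1*135719^1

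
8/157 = 8/157 = 0.05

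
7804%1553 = 39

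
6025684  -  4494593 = 1531091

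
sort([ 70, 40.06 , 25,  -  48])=[ - 48,25,40.06,70]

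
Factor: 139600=2^4*5^2*349^1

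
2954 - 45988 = - 43034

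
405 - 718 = - 313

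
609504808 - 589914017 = 19590791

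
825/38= 825/38 = 21.71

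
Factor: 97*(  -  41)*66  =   - 262482 = - 2^1*3^1*11^1*41^1*97^1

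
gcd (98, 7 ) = 7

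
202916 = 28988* 7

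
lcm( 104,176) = 2288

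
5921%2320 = 1281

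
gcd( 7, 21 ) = 7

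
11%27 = 11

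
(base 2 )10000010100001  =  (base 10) 8353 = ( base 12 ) 4A01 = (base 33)7m4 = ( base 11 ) 6304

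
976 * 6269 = 6118544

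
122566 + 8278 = 130844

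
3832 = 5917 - 2085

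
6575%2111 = 242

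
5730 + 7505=13235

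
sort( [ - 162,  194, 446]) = [ - 162,  194, 446]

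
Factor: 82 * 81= 2^1*  3^4*41^1 = 6642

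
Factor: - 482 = -2^1*241^1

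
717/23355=239/7785 = 0.03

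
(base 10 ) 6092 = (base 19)GGC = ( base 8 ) 13714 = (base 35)4Y2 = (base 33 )5jk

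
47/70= 47/70= 0.67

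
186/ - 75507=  - 1+25107/25169 =- 0.00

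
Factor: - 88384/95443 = - 2^6*1381^1*95443^ ( - 1) 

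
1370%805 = 565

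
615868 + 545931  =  1161799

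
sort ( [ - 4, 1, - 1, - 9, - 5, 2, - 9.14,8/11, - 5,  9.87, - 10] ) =[ - 10, - 9.14, - 9,  -  5,-5,  -  4, - 1,8/11,1, 2, 9.87 ] 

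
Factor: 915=3^1*5^1  *61^1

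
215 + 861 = 1076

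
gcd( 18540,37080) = 18540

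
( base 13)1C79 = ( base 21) 9gk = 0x10E5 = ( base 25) 6N0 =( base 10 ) 4325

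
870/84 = 10 + 5/14 = 10.36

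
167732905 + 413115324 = 580848229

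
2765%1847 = 918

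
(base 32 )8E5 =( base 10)8645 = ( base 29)a83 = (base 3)102212012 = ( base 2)10000111000101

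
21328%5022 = 1240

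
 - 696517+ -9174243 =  - 9870760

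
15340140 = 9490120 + 5850020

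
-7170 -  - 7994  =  824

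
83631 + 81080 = 164711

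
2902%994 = 914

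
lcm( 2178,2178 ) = 2178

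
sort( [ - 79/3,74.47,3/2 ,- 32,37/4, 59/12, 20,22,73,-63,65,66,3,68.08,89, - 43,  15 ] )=[ - 63, - 43, - 32 , - 79/3, 3/2, 3, 59/12, 37/4,15,20,22, 65,66,  68.08,73,74.47,89]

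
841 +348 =1189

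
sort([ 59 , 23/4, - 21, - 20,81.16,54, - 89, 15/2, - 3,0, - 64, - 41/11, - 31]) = [  -  89, - 64 , - 31, - 21, - 20,- 41/11,  -  3 , 0, 23/4,15/2,54,  59,81.16]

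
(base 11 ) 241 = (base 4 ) 10133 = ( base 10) 287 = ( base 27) ah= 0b100011111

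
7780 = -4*(-1945)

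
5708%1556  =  1040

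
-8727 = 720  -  9447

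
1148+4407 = 5555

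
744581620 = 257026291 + 487555329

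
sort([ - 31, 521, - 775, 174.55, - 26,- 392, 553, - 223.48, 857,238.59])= [ - 775, - 392, - 223.48, - 31,  -  26 , 174.55,238.59 , 521, 553,857 ]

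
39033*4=156132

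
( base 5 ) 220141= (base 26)b46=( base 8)16572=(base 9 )11314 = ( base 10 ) 7546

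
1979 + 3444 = 5423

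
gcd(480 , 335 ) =5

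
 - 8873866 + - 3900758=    - 12774624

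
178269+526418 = 704687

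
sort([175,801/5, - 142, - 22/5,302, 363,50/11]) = [ - 142,  -  22/5,50/11,801/5,175,302,  363 ] 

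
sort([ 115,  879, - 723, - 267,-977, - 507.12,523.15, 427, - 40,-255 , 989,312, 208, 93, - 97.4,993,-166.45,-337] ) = [  -  977,-723, - 507.12,-337,-267,-255,-166.45, - 97.4,-40, 93, 115, 208, 312, 427, 523.15,879 , 989,993] 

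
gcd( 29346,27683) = 1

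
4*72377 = 289508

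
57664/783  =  57664/783 = 73.64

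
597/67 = 597/67 = 8.91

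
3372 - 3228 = 144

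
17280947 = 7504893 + 9776054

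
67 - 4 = 63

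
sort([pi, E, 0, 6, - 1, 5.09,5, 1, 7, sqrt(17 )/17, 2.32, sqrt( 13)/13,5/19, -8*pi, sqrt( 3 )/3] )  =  [ - 8*pi,-1, 0,sqrt(17 )/17, 5/19,sqrt ( 13)/13, sqrt(3) /3, 1, 2.32, E , pi,  5,5.09, 6, 7 ] 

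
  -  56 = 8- 64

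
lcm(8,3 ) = 24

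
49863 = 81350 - 31487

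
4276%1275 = 451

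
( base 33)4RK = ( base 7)21233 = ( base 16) 1493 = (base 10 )5267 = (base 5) 132032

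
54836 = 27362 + 27474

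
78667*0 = 0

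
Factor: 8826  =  2^1*3^1*1471^1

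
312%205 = 107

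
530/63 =530/63=8.41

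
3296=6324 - 3028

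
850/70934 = 425/35467 =0.01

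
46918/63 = 744 + 46/63  =  744.73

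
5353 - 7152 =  - 1799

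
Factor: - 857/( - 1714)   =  2^( - 1)= 1/2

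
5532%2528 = 476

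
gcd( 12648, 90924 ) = 12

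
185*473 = 87505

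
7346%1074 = 902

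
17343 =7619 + 9724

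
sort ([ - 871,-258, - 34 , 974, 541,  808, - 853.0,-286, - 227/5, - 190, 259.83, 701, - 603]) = [-871, - 853.0, -603, - 286, - 258, - 190, - 227/5, - 34, 259.83, 541, 701, 808, 974 ]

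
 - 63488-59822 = -123310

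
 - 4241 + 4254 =13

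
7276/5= 7276/5 = 1455.20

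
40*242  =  9680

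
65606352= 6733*9744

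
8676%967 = 940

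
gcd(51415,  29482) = 1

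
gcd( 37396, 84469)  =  1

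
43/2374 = 43/2374 = 0.02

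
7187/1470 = 4 +1307/1470  =  4.89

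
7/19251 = 7/19251  =  0.00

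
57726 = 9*6414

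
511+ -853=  - 342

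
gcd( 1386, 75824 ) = 14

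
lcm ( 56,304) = 2128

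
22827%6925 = 2052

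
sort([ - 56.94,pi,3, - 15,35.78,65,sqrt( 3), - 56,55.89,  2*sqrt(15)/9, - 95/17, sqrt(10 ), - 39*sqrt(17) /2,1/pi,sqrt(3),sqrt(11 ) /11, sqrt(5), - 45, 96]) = [ - 39 * sqrt( 17)/2, - 56.94,- 56, - 45, - 15,-95/17,  sqrt( 11)/11, 1/pi,2*sqrt( 15)/9, sqrt( 3),sqrt(3), sqrt(5),3,pi,sqrt (10),35.78,55.89,65,  96]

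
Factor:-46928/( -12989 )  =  2^4 * 7^1*31^( - 1) = 112/31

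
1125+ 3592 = 4717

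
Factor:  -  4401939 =-3^1*19^1  *29^1*2663^1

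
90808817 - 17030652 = 73778165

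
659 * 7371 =4857489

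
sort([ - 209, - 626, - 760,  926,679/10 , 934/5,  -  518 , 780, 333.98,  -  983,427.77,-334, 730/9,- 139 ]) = [  -  983, - 760, - 626,-518,- 334,  -  209, - 139,679/10,730/9,934/5,333.98,427.77, 780,926]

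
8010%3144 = 1722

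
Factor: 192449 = 223^1*863^1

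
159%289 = 159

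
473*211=99803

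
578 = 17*34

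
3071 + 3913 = 6984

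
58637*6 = 351822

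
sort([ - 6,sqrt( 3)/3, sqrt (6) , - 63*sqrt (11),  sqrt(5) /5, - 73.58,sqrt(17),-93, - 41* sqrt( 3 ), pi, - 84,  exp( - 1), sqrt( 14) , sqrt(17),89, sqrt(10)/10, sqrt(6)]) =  [  -  63* sqrt( 11), - 93, - 84, - 73.58, - 41*sqrt (3 ) , - 6 , sqrt (10 )/10, exp (  -  1 ),sqrt(5)/5,sqrt(3)/3,sqrt (6),sqrt (6),  pi,sqrt(14) , sqrt(17 ),sqrt(17),89] 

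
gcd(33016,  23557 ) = 1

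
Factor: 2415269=41^1*58909^1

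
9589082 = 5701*1682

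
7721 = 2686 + 5035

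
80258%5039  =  4673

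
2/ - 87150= - 1 + 43574/43575 = - 0.00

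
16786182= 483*34754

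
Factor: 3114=2^1*3^2*173^1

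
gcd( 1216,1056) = 32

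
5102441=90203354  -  85100913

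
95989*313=30044557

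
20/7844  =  5/1961 = 0.00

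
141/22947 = 47/7649 = 0.01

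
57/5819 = 57/5819=0.01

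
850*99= 84150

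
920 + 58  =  978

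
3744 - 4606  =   - 862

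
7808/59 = 132 + 20/59 = 132.34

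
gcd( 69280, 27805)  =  5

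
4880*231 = 1127280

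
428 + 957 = 1385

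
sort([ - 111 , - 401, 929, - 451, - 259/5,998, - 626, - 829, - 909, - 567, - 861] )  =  [ - 909 ,-861,  -  829 , - 626, - 567,- 451 , -401, - 111, - 259/5,929,  998]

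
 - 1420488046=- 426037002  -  994451044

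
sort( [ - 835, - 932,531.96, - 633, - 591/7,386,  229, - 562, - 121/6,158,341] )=[-932,-835, - 633,-562, - 591/7, - 121/6,158,229,341,386,531.96]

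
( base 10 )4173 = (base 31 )4AJ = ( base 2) 1000001001101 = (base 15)1383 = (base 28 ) 591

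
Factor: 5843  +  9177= 2^2 * 5^1 * 751^1 = 15020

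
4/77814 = 2/38907 = 0.00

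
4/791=4/791 = 0.01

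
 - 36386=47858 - 84244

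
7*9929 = 69503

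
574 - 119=455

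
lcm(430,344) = 1720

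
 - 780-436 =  -1216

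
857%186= 113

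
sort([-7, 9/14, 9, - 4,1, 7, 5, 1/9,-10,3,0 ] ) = [ - 10, - 7,- 4, 0, 1/9, 9/14, 1, 3,5,7, 9]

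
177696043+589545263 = 767241306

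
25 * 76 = 1900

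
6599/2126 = 6599/2126 = 3.10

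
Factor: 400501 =19^1*107^1*197^1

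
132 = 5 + 127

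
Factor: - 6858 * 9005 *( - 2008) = 124006630320= 2^4 * 3^3*5^1*127^1*251^1*1801^1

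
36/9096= 3/758 =0.00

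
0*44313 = 0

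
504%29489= 504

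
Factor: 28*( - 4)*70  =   -2^5*5^1*7^2 = - 7840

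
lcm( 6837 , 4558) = 13674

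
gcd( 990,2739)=33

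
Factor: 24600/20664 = 25/21 = 3^( - 1) * 5^2*7^( - 1)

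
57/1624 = 57/1624 = 0.04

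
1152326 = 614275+538051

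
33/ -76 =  - 1 + 43/76 = - 0.43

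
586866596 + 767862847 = 1354729443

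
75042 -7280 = 67762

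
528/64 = 8 + 1/4 = 8.25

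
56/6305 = 56/6305 = 0.01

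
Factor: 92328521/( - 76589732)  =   - 2^( -2)*19147433^( - 1 )*92328521^1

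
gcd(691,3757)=1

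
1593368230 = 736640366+856727864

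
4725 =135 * 35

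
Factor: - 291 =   -  3^1*97^1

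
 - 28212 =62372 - 90584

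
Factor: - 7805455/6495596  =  - 2^( - 2 ) *5^1*7^2 * 281^( - 1)*5779^(-1 ) * 31859^1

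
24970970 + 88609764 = 113580734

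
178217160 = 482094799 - 303877639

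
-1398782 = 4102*( - 341 ) 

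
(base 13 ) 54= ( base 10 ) 69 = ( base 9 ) 76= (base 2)1000101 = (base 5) 234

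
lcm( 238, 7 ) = 238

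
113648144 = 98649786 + 14998358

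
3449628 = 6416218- 2966590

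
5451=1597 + 3854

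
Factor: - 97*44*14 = -59752 = -2^3*7^1*11^1*97^1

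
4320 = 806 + 3514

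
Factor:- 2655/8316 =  - 2^ ( - 2)*3^( - 1)*5^1*7^( - 1)*11^( - 1)  *  59^1 = - 295/924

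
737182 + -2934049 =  - 2196867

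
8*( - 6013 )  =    -  48104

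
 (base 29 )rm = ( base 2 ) 1100100101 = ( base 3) 1002211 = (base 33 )od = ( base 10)805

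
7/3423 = 1/489=0.00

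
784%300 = 184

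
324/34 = 162/17 = 9.53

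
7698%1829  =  382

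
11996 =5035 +6961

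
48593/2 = 48593/2=24296.50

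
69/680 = 69/680 = 0.10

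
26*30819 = 801294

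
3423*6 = 20538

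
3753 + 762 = 4515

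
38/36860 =1/970 = 0.00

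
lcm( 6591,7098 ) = 92274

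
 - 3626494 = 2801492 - 6427986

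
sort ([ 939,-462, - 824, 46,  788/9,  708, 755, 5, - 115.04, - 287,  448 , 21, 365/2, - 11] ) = [ - 824,-462,- 287, - 115.04 ,-11,  5 , 21 , 46,788/9 , 365/2, 448 , 708,755,939 ]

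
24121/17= 1418+15/17=1418.88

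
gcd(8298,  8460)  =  18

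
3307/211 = 15 + 142/211 = 15.67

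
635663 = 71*8953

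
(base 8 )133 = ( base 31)2T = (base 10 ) 91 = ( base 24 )3j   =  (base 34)2n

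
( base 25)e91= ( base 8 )21420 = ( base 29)ajf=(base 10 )8976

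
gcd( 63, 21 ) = 21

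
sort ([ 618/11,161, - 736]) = [ - 736,618/11, 161 ]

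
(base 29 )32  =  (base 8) 131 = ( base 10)89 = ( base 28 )35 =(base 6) 225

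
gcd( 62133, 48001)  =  1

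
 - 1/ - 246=1/246 = 0.00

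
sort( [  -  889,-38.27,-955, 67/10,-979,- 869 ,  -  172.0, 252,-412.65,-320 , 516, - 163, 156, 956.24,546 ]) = [-979, - 955, - 889,-869,-412.65, - 320, - 172.0, - 163,-38.27, 67/10, 156,  252, 516, 546, 956.24]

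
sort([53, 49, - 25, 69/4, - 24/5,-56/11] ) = [ - 25, - 56/11, -24/5, 69/4,  49, 53] 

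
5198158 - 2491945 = 2706213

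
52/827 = 52/827 = 0.06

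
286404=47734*6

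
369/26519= 369/26519 = 0.01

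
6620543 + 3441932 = 10062475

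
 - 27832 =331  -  28163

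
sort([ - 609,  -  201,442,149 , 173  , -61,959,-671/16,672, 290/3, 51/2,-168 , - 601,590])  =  [ - 609, - 601, - 201, -168,  -  61,-671/16,51/2,290/3, 149, 173,  442,590,  672,959]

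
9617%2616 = 1769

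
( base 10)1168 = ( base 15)52D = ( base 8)2220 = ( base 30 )18S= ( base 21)2dd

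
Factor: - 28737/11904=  - 309/128 = - 2^( - 7 )*3^1*103^1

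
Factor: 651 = 3^1*7^1*31^1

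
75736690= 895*84622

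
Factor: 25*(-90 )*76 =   -  2^3*3^2*5^3*19^1  =  - 171000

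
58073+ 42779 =100852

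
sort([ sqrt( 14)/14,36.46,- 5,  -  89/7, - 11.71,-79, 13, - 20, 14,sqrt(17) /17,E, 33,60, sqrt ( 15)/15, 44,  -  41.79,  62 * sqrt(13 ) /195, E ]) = [ - 79, -41.79,-20, - 89/7, - 11.71, - 5, sqrt( 17) /17,sqrt( 15 ) /15, sqrt(14 ) /14, 62 * sqrt( 13)/195,E, E, 13,14,33,36.46,44, 60]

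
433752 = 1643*264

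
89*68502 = 6096678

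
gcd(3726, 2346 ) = 138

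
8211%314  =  47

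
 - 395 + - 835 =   -  1230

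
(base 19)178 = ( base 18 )19g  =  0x1F6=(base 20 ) 152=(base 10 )502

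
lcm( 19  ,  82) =1558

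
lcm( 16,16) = 16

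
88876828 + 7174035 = 96050863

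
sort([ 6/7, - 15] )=[-15,6/7 ] 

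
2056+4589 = 6645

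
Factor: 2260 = 2^2*5^1  *113^1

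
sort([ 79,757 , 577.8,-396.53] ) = [-396.53, 79,577.8, 757 ]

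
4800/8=600 = 600.00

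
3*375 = 1125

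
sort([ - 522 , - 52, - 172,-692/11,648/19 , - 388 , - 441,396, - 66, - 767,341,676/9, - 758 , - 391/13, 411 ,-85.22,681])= [ - 767, - 758, - 522, - 441 , - 388,  -  172, - 85.22,- 66,-692/11, - 52 , - 391/13,648/19,676/9,341,396,411,681]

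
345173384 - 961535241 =- 616361857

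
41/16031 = 1/391 = 0.00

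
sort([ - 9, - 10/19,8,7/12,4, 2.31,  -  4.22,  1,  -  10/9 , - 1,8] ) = [ - 9, - 4.22,  -  10/9,  -  1,-10/19,7/12, 1, 2.31,4,  8,8] 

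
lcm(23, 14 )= 322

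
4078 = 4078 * 1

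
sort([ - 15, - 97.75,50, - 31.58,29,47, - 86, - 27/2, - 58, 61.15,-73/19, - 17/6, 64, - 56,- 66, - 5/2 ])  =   [-97.75, - 86, - 66, - 58, - 56, - 31.58, - 15 , - 27/2, - 73/19 , - 17/6, - 5/2, 29, 47 , 50, 61.15,64] 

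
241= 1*241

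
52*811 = 42172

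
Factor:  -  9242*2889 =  - 26700138 = - 2^1*3^3*107^1*4621^1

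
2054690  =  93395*22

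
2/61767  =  2/61767 = 0.00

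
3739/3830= 3739/3830 =0.98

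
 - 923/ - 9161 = 923/9161 = 0.10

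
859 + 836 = 1695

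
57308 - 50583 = 6725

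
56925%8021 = 778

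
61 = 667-606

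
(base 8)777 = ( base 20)15B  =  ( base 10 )511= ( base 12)367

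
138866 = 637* 218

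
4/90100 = 1/22525 = 0.00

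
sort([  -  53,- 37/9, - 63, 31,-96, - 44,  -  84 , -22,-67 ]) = [ - 96, - 84, - 67, - 63,-53,-44,  -  22,-37/9,  31]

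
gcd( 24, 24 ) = 24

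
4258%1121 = 895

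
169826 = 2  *84913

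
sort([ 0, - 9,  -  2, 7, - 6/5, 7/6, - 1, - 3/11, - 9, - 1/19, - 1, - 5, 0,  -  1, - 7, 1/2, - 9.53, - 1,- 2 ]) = [ - 9.53, - 9, - 9 , - 7, - 5,-2,-2,-6/5, - 1, - 1,  -  1 , - 1, - 3/11, - 1/19, 0, 0, 1/2, 7/6, 7] 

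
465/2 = 465/2= 232.50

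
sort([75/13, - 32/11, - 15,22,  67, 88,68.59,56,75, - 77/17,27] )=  [ - 15, - 77/17, - 32/11,75/13, 22, 27, 56 , 67, 68.59, 75,88]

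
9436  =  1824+7612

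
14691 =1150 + 13541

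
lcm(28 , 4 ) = 28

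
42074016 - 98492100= - 56418084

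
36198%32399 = 3799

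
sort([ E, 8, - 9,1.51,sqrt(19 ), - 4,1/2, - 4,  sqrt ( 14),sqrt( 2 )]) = [ - 9, - 4 , - 4, 1/2, sqrt( 2), 1.51, E,sqrt(14),sqrt( 19 ), 8] 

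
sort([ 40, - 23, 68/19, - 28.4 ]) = [- 28.4, - 23, 68/19, 40 ]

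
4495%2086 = 323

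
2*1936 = 3872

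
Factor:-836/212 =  - 11^1*19^1 * 53^( - 1) = - 209/53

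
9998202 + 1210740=11208942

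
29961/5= 5992 + 1/5 = 5992.20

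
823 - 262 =561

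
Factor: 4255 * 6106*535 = 2^1*5^2*23^1*37^1*43^1*71^1  *  107^1 = 13899851050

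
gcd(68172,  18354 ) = 2622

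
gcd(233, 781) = 1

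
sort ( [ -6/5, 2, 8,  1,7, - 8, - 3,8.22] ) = [ - 8, - 3, - 6/5,1,2 , 7,8  ,  8.22 ] 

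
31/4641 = 31/4641 = 0.01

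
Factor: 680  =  2^3*5^1*17^1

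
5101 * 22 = 112222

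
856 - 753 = 103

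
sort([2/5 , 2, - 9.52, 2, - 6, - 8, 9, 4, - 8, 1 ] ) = [ - 9.52, - 8, - 8, - 6, 2/5, 1, 2,  2, 4, 9 ] 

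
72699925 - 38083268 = 34616657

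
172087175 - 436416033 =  - 264328858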